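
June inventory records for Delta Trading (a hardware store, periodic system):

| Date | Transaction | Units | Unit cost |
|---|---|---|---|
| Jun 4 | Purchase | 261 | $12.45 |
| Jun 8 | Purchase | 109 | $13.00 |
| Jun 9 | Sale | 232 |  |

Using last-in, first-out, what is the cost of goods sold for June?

Jun 9, 232 sold [LIFO — newest first]: 109 @ $13.00 + 123 @ $12.45 = $2,948.35
Ending inventory: 138 @ $12.45 = $1,718.10

COGS = $2,948.35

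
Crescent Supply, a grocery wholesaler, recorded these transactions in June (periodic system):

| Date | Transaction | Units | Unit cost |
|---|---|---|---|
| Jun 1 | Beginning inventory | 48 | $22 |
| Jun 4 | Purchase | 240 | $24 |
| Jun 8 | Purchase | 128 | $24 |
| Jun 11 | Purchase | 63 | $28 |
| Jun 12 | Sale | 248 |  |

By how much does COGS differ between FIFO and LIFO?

FIFO COGS: 48 @ $22 + 200 @ $24 = $5,856
LIFO COGS: 63 @ $28 + 128 @ $24 + 57 @ $24 = $6,204
Difference = |$5,856 − $6,204| = $348

$348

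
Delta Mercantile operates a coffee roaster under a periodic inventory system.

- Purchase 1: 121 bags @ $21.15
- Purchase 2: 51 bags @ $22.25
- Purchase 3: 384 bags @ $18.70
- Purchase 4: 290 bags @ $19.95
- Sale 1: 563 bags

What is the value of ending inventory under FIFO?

Ending inventory = $5,645.85

Sale 1 (563) [FIFO — oldest first]: 121 @ $21.15 + 51 @ $22.25 + 384 @ $18.70 + 7 @ $19.95 = $11,014.35
Ending inventory: 283 @ $19.95 = $5,645.85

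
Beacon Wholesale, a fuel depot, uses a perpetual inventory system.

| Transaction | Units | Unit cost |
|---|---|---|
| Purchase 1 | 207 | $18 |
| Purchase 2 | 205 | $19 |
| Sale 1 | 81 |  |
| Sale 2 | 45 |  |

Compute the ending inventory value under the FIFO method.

Ending inventory = $5,353

Sale 1 (81) [FIFO — oldest first]: 81 @ $18 = $1,458
Sale 2 (45) [FIFO — oldest first]: 45 @ $18 = $810
Total COGS = $1,458 + $810 = $2,268
Ending inventory: 81 @ $18 + 205 @ $19 = $5,353
Check: goods available $7,621 = COGS $2,268 + ending $5,353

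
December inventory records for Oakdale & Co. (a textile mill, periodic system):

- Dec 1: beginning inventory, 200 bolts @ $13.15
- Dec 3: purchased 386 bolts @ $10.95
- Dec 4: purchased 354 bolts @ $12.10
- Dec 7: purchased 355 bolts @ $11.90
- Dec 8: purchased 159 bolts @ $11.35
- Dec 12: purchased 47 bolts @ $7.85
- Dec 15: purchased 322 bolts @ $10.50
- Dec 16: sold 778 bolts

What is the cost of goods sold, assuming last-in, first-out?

Dec 16, 778 sold [LIFO — newest first]: 322 @ $10.50 + 47 @ $7.85 + 159 @ $11.35 + 250 @ $11.90 = $8,529.60
Ending inventory: 200 @ $13.15 + 386 @ $10.95 + 354 @ $12.10 + 105 @ $11.90 = $12,389.60

COGS = $8,529.60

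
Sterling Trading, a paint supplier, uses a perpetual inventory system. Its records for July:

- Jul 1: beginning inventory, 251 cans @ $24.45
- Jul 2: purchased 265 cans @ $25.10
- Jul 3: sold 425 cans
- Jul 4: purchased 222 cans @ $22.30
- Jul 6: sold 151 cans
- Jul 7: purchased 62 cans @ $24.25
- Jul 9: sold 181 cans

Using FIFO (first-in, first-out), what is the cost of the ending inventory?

Jul 3, 425 sold [FIFO — oldest first]: 251 @ $24.45 + 174 @ $25.10 = $10,504.35
Jul 6, 151 sold [FIFO — oldest first]: 91 @ $25.10 + 60 @ $22.30 = $3,622.10
Jul 9, 181 sold [FIFO — oldest first]: 162 @ $22.30 + 19 @ $24.25 = $4,073.35
Total COGS = $10,504.35 + $3,622.10 + $4,073.35 = $18,199.80
Ending inventory: 43 @ $24.25 = $1,042.75

Ending inventory = $1,042.75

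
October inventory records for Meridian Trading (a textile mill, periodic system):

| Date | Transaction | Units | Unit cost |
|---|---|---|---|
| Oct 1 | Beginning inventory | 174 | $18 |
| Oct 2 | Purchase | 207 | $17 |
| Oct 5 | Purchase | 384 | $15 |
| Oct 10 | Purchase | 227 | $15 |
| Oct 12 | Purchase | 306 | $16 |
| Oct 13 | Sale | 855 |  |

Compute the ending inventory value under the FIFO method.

Oct 13, 855 sold [FIFO — oldest first]: 174 @ $18 + 207 @ $17 + 384 @ $15 + 90 @ $15 = $13,761
Ending inventory: 137 @ $15 + 306 @ $16 = $6,951

Ending inventory = $6,951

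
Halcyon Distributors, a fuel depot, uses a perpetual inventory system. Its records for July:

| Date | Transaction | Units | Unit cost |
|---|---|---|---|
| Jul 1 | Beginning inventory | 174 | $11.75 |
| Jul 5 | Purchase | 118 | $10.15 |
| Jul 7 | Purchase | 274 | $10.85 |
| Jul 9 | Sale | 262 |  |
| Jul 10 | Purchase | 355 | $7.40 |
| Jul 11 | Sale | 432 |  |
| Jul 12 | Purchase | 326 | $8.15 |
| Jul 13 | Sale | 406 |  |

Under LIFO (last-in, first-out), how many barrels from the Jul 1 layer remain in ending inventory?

147

Jul 9, 262 sold [LIFO — newest first]: 262 @ $10.85 = $2,842.70
Jul 11, 432 sold [LIFO — newest first]: 355 @ $7.40 + 12 @ $10.85 + 65 @ $10.15 = $3,416.95
Jul 13, 406 sold [LIFO — newest first]: 326 @ $8.15 + 53 @ $10.15 + 27 @ $11.75 = $3,512.10
Total COGS = $2,842.70 + $3,416.95 + $3,512.10 = $9,771.75
Ending inventory: 147 @ $11.75 = $1,727.25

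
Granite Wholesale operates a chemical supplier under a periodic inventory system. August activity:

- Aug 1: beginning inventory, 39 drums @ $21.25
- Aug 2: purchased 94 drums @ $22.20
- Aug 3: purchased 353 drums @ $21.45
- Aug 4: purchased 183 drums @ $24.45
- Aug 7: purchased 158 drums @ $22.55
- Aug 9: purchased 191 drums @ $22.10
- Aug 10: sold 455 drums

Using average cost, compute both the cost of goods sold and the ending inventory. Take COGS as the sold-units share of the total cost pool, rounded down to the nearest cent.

Aug 10, sell 455: 455/1018 × $22,745.75 → $10,166.32
Ending inventory (cost pool remaining) = $12,579.43

COGS = $10,166.32; ending inventory = $12,579.43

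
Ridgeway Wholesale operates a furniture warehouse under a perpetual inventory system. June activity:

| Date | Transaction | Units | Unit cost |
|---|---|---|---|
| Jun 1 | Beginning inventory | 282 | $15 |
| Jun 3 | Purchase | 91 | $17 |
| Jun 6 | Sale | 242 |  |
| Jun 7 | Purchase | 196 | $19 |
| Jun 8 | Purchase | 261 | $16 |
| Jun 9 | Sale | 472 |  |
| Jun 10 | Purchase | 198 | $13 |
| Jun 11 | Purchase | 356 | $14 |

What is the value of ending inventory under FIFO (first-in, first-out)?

Ending inventory = $9,414

Jun 6, 242 sold [FIFO — oldest first]: 242 @ $15 = $3,630
Jun 9, 472 sold [FIFO — oldest first]: 40 @ $15 + 91 @ $17 + 196 @ $19 + 145 @ $16 = $8,191
Total COGS = $3,630 + $8,191 = $11,821
Ending inventory: 116 @ $16 + 198 @ $13 + 356 @ $14 = $9,414
Check: goods available $21,235 = COGS $11,821 + ending $9,414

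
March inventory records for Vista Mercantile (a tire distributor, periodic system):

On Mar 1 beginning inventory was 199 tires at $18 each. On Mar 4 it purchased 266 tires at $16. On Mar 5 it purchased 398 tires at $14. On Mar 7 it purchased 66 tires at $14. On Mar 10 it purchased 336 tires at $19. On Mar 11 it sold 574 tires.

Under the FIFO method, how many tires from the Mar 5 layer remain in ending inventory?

Mar 11, 574 sold [FIFO — oldest first]: 199 @ $18 + 266 @ $16 + 109 @ $14 = $9,364
Ending inventory: 289 @ $14 + 66 @ $14 + 336 @ $19 = $11,354

289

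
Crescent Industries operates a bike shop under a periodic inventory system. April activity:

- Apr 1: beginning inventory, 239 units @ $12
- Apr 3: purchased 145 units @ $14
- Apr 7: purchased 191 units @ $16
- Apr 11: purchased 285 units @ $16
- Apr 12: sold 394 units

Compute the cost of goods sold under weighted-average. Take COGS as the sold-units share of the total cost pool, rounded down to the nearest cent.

COGS = $5,733.15

Apr 12, sell 394: 394/860 × $12,514.00 → $5,733.15
Ending inventory (cost pool remaining) = $6,780.85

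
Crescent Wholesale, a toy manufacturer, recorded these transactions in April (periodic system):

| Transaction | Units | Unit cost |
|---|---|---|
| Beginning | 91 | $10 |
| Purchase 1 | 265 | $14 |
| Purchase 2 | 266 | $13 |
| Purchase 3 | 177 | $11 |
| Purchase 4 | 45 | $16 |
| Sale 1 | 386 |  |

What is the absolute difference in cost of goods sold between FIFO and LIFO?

FIFO COGS: 91 @ $10 + 265 @ $14 + 30 @ $13 = $5,010
LIFO COGS: 45 @ $16 + 177 @ $11 + 164 @ $13 = $4,799
Difference = |$5,010 − $4,799| = $211

$211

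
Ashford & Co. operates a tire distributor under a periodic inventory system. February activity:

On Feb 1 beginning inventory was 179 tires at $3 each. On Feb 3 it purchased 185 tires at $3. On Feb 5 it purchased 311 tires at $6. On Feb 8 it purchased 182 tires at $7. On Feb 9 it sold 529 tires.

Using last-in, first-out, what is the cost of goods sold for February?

Feb 9, 529 sold [LIFO — newest first]: 182 @ $7 + 311 @ $6 + 36 @ $3 = $3,248
Ending inventory: 179 @ $3 + 149 @ $3 = $984

COGS = $3,248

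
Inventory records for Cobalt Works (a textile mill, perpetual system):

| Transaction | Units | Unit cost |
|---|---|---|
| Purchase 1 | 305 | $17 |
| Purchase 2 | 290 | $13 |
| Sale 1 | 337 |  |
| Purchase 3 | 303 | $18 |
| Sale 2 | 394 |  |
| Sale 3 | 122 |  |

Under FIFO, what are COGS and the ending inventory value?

Sale 1 (337) [FIFO — oldest first]: 305 @ $17 + 32 @ $13 = $5,601
Sale 2 (394) [FIFO — oldest first]: 258 @ $13 + 136 @ $18 = $5,802
Sale 3 (122) [FIFO — oldest first]: 122 @ $18 = $2,196
Total COGS = $5,601 + $5,802 + $2,196 = $13,599
Ending inventory: 45 @ $18 = $810
Check: goods available $14,409 = COGS $13,599 + ending $810

COGS = $13,599; ending inventory = $810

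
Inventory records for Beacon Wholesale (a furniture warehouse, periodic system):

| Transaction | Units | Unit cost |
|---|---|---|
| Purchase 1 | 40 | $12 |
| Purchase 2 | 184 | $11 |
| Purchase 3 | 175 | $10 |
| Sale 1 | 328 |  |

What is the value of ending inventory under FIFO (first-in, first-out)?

Sale 1 (328) [FIFO — oldest first]: 40 @ $12 + 184 @ $11 + 104 @ $10 = $3,544
Ending inventory: 71 @ $10 = $710
Check: goods available $4,254 = COGS $3,544 + ending $710

Ending inventory = $710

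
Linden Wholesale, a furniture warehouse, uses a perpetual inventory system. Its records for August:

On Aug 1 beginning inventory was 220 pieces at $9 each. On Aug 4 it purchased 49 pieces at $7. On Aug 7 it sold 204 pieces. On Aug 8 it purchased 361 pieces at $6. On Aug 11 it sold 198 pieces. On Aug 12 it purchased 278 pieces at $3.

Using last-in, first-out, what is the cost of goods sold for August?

COGS = $2,926

Aug 7, 204 sold [LIFO — newest first]: 49 @ $7 + 155 @ $9 = $1,738
Aug 11, 198 sold [LIFO — newest first]: 198 @ $6 = $1,188
Total COGS = $1,738 + $1,188 = $2,926
Ending inventory: 65 @ $9 + 163 @ $6 + 278 @ $3 = $2,397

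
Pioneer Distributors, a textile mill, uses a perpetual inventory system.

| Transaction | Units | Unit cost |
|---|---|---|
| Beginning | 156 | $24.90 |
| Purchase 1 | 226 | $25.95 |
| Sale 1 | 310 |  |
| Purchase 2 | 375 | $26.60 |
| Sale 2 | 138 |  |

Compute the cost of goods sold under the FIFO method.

COGS = $11,504.70

Sale 1 (310) [FIFO — oldest first]: 156 @ $24.90 + 154 @ $25.95 = $7,880.70
Sale 2 (138) [FIFO — oldest first]: 72 @ $25.95 + 66 @ $26.60 = $3,624.00
Total COGS = $7,880.70 + $3,624.00 = $11,504.70
Ending inventory: 309 @ $26.60 = $8,219.40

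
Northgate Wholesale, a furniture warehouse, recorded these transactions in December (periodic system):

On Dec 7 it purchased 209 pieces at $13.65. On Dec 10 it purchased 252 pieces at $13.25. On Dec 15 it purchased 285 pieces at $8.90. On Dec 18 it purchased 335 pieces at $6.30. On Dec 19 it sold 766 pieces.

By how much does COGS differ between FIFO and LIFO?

$2,272.85

FIFO COGS: 209 @ $13.65 + 252 @ $13.25 + 285 @ $8.90 + 20 @ $6.30 = $8,854.35
LIFO COGS: 335 @ $6.30 + 285 @ $8.90 + 146 @ $13.25 = $6,581.50
Difference = |$8,854.35 − $6,581.50| = $2,272.85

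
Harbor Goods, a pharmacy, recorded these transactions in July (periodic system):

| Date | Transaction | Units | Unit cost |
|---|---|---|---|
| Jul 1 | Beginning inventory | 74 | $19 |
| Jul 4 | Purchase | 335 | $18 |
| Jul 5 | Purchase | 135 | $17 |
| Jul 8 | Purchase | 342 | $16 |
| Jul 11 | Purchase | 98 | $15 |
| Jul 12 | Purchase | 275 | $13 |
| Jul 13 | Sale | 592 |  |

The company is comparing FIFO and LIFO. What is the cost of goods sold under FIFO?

COGS = $10,499

FIFO COGS: 74 @ $19 + 335 @ $18 + 135 @ $17 + 48 @ $16 = $10,499
LIFO COGS: 275 @ $13 + 98 @ $15 + 219 @ $16 = $8,549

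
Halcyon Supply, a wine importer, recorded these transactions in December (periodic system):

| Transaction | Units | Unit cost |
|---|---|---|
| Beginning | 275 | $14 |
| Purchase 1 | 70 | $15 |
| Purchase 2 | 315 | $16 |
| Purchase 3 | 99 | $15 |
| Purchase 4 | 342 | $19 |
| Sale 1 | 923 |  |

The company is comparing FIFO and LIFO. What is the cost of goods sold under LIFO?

FIFO COGS: 275 @ $14 + 70 @ $15 + 315 @ $16 + 99 @ $15 + 164 @ $19 = $14,541
LIFO COGS: 342 @ $19 + 99 @ $15 + 315 @ $16 + 70 @ $15 + 97 @ $14 = $15,431

COGS = $15,431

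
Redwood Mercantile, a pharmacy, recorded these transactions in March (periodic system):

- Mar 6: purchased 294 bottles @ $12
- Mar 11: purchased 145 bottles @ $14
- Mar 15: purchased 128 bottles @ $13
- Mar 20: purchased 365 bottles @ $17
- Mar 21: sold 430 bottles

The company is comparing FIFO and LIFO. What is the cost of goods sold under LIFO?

COGS = $7,050

FIFO COGS: 294 @ $12 + 136 @ $14 = $5,432
LIFO COGS: 365 @ $17 + 65 @ $13 = $7,050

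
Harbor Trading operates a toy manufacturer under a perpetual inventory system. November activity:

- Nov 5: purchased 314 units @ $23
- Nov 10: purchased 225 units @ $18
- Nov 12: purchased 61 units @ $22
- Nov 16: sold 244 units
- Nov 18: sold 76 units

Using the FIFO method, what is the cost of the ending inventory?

Nov 16, 244 sold [FIFO — oldest first]: 244 @ $23 = $5,612
Nov 18, 76 sold [FIFO — oldest first]: 70 @ $23 + 6 @ $18 = $1,718
Total COGS = $5,612 + $1,718 = $7,330
Ending inventory: 219 @ $18 + 61 @ $22 = $5,284
Check: goods available $12,614 = COGS $7,330 + ending $5,284

Ending inventory = $5,284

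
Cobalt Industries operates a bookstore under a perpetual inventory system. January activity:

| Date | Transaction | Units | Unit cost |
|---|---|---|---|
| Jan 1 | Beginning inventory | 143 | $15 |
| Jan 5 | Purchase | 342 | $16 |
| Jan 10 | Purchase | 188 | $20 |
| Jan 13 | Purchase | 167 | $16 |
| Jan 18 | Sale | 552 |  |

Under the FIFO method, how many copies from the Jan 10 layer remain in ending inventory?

Jan 18, 552 sold [FIFO — oldest first]: 143 @ $15 + 342 @ $16 + 67 @ $20 = $8,957
Ending inventory: 121 @ $20 + 167 @ $16 = $5,092

121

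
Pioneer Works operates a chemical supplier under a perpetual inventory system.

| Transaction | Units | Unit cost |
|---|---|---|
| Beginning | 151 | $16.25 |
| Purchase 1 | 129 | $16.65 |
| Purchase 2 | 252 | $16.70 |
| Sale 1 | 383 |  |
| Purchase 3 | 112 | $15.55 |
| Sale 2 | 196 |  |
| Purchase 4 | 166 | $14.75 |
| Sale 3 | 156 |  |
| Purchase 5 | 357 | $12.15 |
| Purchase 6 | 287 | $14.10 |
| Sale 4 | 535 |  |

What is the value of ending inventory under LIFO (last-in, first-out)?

Ending inventory = $2,528.10

Sale 1 (383) [LIFO — newest first]: 252 @ $16.70 + 129 @ $16.65 + 2 @ $16.25 = $6,388.75
Sale 2 (196) [LIFO — newest first]: 112 @ $15.55 + 84 @ $16.25 = $3,106.60
Sale 3 (156) [LIFO — newest first]: 156 @ $14.75 = $2,301.00
Sale 4 (535) [LIFO — newest first]: 287 @ $14.10 + 248 @ $12.15 = $7,059.90
Total COGS = $6,388.75 + $3,106.60 + $2,301.00 + $7,059.90 = $18,856.25
Ending inventory: 65 @ $16.25 + 10 @ $14.75 + 109 @ $12.15 = $2,528.10
Check: goods available $21,384.35 = COGS $18,856.25 + ending $2,528.10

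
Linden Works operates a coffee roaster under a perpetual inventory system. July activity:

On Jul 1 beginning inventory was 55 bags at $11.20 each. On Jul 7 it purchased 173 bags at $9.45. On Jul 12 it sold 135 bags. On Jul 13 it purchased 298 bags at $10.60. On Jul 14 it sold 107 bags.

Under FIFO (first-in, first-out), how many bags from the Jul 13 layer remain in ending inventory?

284

Jul 12, 135 sold [FIFO — oldest first]: 55 @ $11.20 + 80 @ $9.45 = $1,372.00
Jul 14, 107 sold [FIFO — oldest first]: 93 @ $9.45 + 14 @ $10.60 = $1,027.25
Total COGS = $1,372.00 + $1,027.25 = $2,399.25
Ending inventory: 284 @ $10.60 = $3,010.40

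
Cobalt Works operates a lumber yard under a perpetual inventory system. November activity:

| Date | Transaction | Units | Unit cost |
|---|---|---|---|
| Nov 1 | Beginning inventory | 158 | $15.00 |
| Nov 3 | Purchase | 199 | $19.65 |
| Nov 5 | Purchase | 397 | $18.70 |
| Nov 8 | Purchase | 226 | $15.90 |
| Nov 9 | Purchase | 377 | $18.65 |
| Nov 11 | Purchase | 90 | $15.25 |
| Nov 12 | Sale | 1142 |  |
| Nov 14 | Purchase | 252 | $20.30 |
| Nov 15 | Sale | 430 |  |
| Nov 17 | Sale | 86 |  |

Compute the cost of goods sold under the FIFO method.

COGS = $29,984.50

Nov 12, 1142 sold [FIFO — oldest first]: 158 @ $15.00 + 199 @ $19.65 + 397 @ $18.70 + 226 @ $15.90 + 162 @ $18.65 = $20,318.95
Nov 15, 430 sold [FIFO — oldest first]: 215 @ $18.65 + 90 @ $15.25 + 125 @ $20.30 = $7,919.75
Nov 17, 86 sold [FIFO — oldest first]: 86 @ $20.30 = $1,745.80
Total COGS = $20,318.95 + $7,919.75 + $1,745.80 = $29,984.50
Ending inventory: 41 @ $20.30 = $832.30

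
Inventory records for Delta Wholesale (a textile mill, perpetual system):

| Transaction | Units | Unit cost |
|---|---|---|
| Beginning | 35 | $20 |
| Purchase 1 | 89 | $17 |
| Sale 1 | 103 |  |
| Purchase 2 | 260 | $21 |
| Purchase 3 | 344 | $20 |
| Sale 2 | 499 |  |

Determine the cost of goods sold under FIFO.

COGS = $12,033

Sale 1 (103) [FIFO — oldest first]: 35 @ $20 + 68 @ $17 = $1,856
Sale 2 (499) [FIFO — oldest first]: 21 @ $17 + 260 @ $21 + 218 @ $20 = $10,177
Total COGS = $1,856 + $10,177 = $12,033
Ending inventory: 126 @ $20 = $2,520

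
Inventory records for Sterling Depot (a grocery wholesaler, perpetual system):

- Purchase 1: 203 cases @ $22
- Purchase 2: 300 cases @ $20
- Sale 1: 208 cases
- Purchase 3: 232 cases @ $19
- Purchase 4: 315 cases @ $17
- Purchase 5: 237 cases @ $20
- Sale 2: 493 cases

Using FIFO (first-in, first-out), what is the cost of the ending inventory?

Ending inventory = $10,741

Sale 1 (208) [FIFO — oldest first]: 203 @ $22 + 5 @ $20 = $4,566
Sale 2 (493) [FIFO — oldest first]: 295 @ $20 + 198 @ $19 = $9,662
Total COGS = $4,566 + $9,662 = $14,228
Ending inventory: 34 @ $19 + 315 @ $17 + 237 @ $20 = $10,741
Check: goods available $24,969 = COGS $14,228 + ending $10,741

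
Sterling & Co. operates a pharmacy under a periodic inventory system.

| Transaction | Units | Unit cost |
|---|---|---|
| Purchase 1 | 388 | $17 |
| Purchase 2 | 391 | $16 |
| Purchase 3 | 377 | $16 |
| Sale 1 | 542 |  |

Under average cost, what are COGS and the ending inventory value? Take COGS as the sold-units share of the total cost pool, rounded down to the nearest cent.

COGS = $8,853.91; ending inventory = $10,030.09

Sale 1, sell 542: 542/1156 × $18,884.00 → $8,853.91
Ending inventory (cost pool remaining) = $10,030.09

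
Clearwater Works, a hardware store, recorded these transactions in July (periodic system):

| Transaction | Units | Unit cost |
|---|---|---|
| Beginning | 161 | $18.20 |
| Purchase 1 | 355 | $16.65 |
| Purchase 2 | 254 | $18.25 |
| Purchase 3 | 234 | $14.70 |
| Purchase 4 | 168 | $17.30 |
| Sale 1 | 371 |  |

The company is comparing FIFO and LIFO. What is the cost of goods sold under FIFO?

COGS = $6,426.70

FIFO COGS: 161 @ $18.20 + 210 @ $16.65 = $6,426.70
LIFO COGS: 168 @ $17.30 + 203 @ $14.70 = $5,890.50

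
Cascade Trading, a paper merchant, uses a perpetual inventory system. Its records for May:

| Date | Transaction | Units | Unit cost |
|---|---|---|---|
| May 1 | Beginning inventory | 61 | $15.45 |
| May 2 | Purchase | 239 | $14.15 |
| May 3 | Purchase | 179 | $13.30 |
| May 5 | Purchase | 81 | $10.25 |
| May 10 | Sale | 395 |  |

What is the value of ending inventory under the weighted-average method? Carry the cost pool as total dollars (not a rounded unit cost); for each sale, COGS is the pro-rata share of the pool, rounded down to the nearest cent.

After May 1: 61 on hand, pool $942.45 (≈ $15.4500 each)
After May 2: 300 on hand, pool $4,324.30 (≈ $14.4143 each)
After May 3: 479 on hand, pool $6,705.00 (≈ $13.9979 each)
After May 5: 560 on hand, pool $7,535.25 (≈ $13.4558 each)
May 10, sell 395: 395/560 × $7,535.25 → $5,315.04
Ending inventory (cost pool remaining) = $2,220.21

Ending inventory = $2,220.21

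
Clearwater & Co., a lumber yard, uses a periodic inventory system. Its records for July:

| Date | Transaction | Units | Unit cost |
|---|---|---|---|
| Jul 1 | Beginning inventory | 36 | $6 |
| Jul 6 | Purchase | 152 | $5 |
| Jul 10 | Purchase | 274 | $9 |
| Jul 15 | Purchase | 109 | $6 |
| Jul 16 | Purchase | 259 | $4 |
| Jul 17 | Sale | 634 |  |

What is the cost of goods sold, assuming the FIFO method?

Jul 17, 634 sold [FIFO — oldest first]: 36 @ $6 + 152 @ $5 + 274 @ $9 + 109 @ $6 + 63 @ $4 = $4,348
Ending inventory: 196 @ $4 = $784

COGS = $4,348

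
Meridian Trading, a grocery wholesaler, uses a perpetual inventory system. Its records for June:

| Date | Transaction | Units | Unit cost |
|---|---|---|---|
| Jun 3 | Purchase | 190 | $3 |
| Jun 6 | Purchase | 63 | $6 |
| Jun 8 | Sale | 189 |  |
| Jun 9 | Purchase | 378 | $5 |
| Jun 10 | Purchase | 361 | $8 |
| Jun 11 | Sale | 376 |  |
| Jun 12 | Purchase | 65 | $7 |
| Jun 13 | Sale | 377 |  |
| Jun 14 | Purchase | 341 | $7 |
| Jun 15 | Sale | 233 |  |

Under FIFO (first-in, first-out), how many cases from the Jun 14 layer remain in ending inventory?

223

Jun 8, 189 sold [FIFO — oldest first]: 189 @ $3 = $567
Jun 11, 376 sold [FIFO — oldest first]: 1 @ $3 + 63 @ $6 + 312 @ $5 = $1,941
Jun 13, 377 sold [FIFO — oldest first]: 66 @ $5 + 311 @ $8 = $2,818
Jun 15, 233 sold [FIFO — oldest first]: 50 @ $8 + 65 @ $7 + 118 @ $7 = $1,681
Total COGS = $567 + $1,941 + $2,818 + $1,681 = $7,007
Ending inventory: 223 @ $7 = $1,561
Check: goods available $8,568 = COGS $7,007 + ending $1,561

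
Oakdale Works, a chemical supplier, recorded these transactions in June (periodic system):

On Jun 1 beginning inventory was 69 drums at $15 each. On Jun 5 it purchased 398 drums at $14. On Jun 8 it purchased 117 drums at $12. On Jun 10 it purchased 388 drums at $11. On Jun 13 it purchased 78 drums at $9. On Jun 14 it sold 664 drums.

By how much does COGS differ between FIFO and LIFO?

FIFO COGS: 69 @ $15 + 398 @ $14 + 117 @ $12 + 80 @ $11 = $8,891
LIFO COGS: 78 @ $9 + 388 @ $11 + 117 @ $12 + 81 @ $14 = $7,508
Difference = |$8,891 − $7,508| = $1,383

$1,383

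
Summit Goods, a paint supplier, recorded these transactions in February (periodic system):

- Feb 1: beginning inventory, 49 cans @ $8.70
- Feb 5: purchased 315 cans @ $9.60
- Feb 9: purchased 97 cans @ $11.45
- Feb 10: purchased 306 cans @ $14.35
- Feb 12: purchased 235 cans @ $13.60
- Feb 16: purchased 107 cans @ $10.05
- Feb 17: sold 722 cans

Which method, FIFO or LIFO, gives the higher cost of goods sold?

LIFO

FIFO COGS: 49 @ $8.70 + 315 @ $9.60 + 97 @ $11.45 + 261 @ $14.35 = $8,306.30
LIFO COGS: 107 @ $10.05 + 235 @ $13.60 + 306 @ $14.35 + 74 @ $11.45 = $9,509.75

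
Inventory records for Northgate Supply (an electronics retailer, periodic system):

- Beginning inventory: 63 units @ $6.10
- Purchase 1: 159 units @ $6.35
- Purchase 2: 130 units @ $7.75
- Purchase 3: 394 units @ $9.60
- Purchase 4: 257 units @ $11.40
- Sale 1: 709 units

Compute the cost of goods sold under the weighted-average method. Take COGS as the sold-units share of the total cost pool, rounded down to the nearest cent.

Sale 1, sell 709: 709/1003 × $9,113.65 → $6,442.25
Ending inventory (cost pool remaining) = $2,671.40

COGS = $6,442.25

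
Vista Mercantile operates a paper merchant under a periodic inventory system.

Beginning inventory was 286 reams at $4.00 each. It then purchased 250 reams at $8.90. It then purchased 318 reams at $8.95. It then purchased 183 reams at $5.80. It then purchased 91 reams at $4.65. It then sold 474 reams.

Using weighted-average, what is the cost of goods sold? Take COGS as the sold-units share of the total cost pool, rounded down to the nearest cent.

COGS = $3,235.49

Sale 1, sell 474: 474/1128 × $7,699.65 → $3,235.49
Ending inventory (cost pool remaining) = $4,464.16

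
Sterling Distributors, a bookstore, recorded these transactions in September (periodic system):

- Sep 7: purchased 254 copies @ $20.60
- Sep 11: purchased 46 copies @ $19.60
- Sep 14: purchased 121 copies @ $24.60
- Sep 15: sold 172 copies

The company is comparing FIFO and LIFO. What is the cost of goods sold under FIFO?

FIFO COGS: 172 @ $20.60 = $3,543.20
LIFO COGS: 121 @ $24.60 + 46 @ $19.60 + 5 @ $20.60 = $3,981.20

COGS = $3,543.20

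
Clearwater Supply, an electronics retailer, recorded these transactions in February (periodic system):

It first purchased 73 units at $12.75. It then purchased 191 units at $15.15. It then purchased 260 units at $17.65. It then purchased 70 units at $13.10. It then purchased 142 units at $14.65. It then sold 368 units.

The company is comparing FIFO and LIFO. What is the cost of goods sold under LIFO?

COGS = $5,750.70

FIFO COGS: 73 @ $12.75 + 191 @ $15.15 + 104 @ $17.65 = $5,660.00
LIFO COGS: 142 @ $14.65 + 70 @ $13.10 + 156 @ $17.65 = $5,750.70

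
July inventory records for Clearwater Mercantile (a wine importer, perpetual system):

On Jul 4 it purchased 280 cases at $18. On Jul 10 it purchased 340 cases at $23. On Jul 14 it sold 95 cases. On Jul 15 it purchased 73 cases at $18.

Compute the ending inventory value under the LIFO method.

Ending inventory = $11,989

Jul 14, 95 sold [LIFO — newest first]: 95 @ $23 = $2,185
Ending inventory: 280 @ $18 + 245 @ $23 + 73 @ $18 = $11,989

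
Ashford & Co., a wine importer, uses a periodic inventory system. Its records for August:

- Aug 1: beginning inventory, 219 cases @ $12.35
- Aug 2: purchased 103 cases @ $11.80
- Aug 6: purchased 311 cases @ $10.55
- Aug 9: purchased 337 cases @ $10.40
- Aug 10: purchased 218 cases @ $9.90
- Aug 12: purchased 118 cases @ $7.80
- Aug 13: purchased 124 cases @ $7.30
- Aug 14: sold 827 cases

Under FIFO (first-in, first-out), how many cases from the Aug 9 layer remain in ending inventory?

Aug 14, 827 sold [FIFO — oldest first]: 219 @ $12.35 + 103 @ $11.80 + 311 @ $10.55 + 194 @ $10.40 = $9,218.70
Ending inventory: 143 @ $10.40 + 218 @ $9.90 + 118 @ $7.80 + 124 @ $7.30 = $5,471.00

143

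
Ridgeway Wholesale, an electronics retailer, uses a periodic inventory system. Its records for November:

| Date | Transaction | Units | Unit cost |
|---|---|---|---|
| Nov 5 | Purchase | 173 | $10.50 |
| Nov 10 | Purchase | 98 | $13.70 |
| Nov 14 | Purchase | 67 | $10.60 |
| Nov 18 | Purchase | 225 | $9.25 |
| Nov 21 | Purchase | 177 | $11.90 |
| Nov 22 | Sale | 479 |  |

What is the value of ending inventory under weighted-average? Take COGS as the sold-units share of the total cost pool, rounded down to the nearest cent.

Ending inventory = $2,841.68

Nov 22, sell 479: 479/740 × $8,056.85 → $5,215.17
Ending inventory (cost pool remaining) = $2,841.68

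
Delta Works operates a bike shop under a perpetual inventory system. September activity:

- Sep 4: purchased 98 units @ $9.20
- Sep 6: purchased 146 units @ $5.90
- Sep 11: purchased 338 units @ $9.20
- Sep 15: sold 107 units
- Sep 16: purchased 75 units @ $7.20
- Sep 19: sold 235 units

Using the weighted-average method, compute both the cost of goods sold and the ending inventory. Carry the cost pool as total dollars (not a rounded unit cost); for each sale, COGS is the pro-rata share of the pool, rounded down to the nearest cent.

COGS = $2,825.71; ending inventory = $2,586.89

After Sep 4: 98 on hand, pool $901.60 (≈ $9.2000 each)
After Sep 6: 244 on hand, pool $1,763.00 (≈ $7.2254 each)
After Sep 11: 582 on hand, pool $4,872.60 (≈ $8.3722 each)
Sep 15, sell 107: 107/582 × $4,872.60 → $895.82
After Sep 16: 550 on hand, pool $4,516.78 (≈ $8.2123 each)
Sep 19, sell 235: 235/550 × $4,516.78 → $1,929.89
Total COGS = $895.82 + $1,929.89 = $2,825.71
Ending inventory (cost pool remaining) = $2,586.89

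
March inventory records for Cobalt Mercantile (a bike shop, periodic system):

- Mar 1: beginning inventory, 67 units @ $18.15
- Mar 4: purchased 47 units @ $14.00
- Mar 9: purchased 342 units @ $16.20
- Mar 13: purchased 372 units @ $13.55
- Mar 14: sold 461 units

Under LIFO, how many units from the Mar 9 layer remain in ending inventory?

253

Mar 14, 461 sold [LIFO — newest first]: 372 @ $13.55 + 89 @ $16.20 = $6,482.40
Ending inventory: 67 @ $18.15 + 47 @ $14.00 + 253 @ $16.20 = $5,972.65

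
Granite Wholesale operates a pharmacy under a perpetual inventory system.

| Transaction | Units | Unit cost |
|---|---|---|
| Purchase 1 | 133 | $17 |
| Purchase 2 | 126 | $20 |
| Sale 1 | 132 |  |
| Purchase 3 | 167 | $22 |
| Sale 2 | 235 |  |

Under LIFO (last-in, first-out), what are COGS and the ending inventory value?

Sale 1 (132) [LIFO — newest first]: 126 @ $20 + 6 @ $17 = $2,622
Sale 2 (235) [LIFO — newest first]: 167 @ $22 + 68 @ $17 = $4,830
Total COGS = $2,622 + $4,830 = $7,452
Ending inventory: 59 @ $17 = $1,003
Check: goods available $8,455 = COGS $7,452 + ending $1,003

COGS = $7,452; ending inventory = $1,003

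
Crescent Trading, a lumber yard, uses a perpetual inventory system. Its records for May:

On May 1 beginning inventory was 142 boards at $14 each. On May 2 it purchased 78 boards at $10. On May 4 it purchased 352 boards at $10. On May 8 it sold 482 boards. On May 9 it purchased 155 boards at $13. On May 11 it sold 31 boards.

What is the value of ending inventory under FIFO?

May 8, 482 sold [FIFO — oldest first]: 142 @ $14 + 78 @ $10 + 262 @ $10 = $5,388
May 11, 31 sold [FIFO — oldest first]: 31 @ $10 = $310
Total COGS = $5,388 + $310 = $5,698
Ending inventory: 59 @ $10 + 155 @ $13 = $2,605

Ending inventory = $2,605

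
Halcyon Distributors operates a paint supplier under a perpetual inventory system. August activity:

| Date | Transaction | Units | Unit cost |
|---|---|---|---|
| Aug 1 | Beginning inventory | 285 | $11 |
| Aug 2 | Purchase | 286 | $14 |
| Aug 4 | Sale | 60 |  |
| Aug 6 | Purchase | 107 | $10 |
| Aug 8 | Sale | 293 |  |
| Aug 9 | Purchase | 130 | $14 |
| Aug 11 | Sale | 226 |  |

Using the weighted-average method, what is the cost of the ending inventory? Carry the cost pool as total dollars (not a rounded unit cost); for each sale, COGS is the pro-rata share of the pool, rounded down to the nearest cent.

Ending inventory = $2,890.21

After Aug 1: 285 on hand, pool $3,135.00 (≈ $11.0000 each)
After Aug 2: 571 on hand, pool $7,139.00 (≈ $12.5026 each)
Aug 4, sell 60: 60/571 × $7,139.00 → $750.15
After Aug 6: 618 on hand, pool $7,458.85 (≈ $12.0693 each)
Aug 8, sell 293: 293/618 × $7,458.85 → $3,536.31
After Aug 9: 455 on hand, pool $5,742.54 (≈ $12.6210 each)
Aug 11, sell 226: 226/455 × $5,742.54 → $2,852.33
Total COGS = $750.15 + $3,536.31 + $2,852.33 = $7,138.79
Ending inventory (cost pool remaining) = $2,890.21
Check: goods available $10,029.00 = COGS $7,138.79 + ending $2,890.21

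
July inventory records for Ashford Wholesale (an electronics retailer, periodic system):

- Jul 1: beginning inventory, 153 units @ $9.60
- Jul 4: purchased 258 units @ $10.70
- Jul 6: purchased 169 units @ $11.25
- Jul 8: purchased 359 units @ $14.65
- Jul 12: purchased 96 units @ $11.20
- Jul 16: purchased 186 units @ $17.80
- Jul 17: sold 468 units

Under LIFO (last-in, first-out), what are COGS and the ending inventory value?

Jul 17, 468 sold [LIFO — newest first]: 186 @ $17.80 + 96 @ $11.20 + 186 @ $14.65 = $7,110.90
Ending inventory: 153 @ $9.60 + 258 @ $10.70 + 169 @ $11.25 + 173 @ $14.65 = $8,665.10
Check: goods available $15,776.00 = COGS $7,110.90 + ending $8,665.10

COGS = $7,110.90; ending inventory = $8,665.10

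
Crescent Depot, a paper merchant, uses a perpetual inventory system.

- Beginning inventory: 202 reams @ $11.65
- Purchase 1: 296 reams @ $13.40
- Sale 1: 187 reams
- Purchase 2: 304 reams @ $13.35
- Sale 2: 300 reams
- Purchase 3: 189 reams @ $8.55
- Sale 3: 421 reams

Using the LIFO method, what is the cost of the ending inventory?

Ending inventory = $966.95

Sale 1 (187) [LIFO — newest first]: 187 @ $13.40 = $2,505.80
Sale 2 (300) [LIFO — newest first]: 300 @ $13.35 = $4,005.00
Sale 3 (421) [LIFO — newest first]: 189 @ $8.55 + 4 @ $13.35 + 109 @ $13.40 + 119 @ $11.65 = $4,516.30
Total COGS = $2,505.80 + $4,005.00 + $4,516.30 = $11,027.10
Ending inventory: 83 @ $11.65 = $966.95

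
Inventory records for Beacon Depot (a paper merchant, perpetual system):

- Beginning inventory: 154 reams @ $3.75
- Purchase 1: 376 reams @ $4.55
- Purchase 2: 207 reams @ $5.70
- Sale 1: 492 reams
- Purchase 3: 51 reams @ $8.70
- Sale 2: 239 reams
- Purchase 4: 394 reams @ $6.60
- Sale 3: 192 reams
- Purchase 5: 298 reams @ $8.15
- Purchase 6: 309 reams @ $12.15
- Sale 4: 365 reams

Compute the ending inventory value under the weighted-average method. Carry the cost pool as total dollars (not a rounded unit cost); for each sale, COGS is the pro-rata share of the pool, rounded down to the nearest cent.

Ending inventory = $4,543.13

After Beginning: 154 on hand, pool $577.50 (≈ $3.7500 each)
After Purchase 1: 530 on hand, pool $2,288.30 (≈ $4.3175 each)
After Purchase 2: 737 on hand, pool $3,468.20 (≈ $4.7058 each)
Sale 1, sell 492: 492/737 × $3,468.20 → $2,315.27
After Purchase 3: 296 on hand, pool $1,596.63 (≈ $5.3940 each)
Sale 2, sell 239: 239/296 × $1,596.63 → $1,289.17
After Purchase 4: 451 on hand, pool $2,907.86 (≈ $6.4476 each)
Sale 3, sell 192: 192/451 × $2,907.86 → $1,237.93
After Purchase 5: 557 on hand, pool $4,098.63 (≈ $7.3584 each)
After Purchase 6: 866 on hand, pool $7,852.98 (≈ $9.0681 each)
Sale 4, sell 365: 365/866 × $7,852.98 → $3,309.85
Total COGS = $2,315.27 + $1,289.17 + $1,237.93 + $3,309.85 = $8,152.22
Ending inventory (cost pool remaining) = $4,543.13
Check: goods available $12,695.35 = COGS $8,152.22 + ending $4,543.13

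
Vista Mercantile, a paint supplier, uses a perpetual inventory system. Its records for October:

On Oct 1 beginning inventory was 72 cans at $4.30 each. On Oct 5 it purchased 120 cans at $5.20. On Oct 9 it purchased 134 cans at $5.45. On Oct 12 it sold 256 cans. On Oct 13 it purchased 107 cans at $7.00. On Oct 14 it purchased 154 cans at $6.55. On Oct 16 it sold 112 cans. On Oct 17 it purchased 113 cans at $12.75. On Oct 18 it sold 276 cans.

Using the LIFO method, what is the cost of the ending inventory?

Oct 12, 256 sold [LIFO — newest first]: 134 @ $5.45 + 120 @ $5.20 + 2 @ $4.30 = $1,362.90
Oct 16, 112 sold [LIFO — newest first]: 112 @ $6.55 = $733.60
Oct 18, 276 sold [LIFO — newest first]: 113 @ $12.75 + 42 @ $6.55 + 107 @ $7.00 + 14 @ $4.30 = $2,525.05
Total COGS = $1,362.90 + $733.60 + $2,525.05 = $4,621.55
Ending inventory: 56 @ $4.30 = $240.80

Ending inventory = $240.80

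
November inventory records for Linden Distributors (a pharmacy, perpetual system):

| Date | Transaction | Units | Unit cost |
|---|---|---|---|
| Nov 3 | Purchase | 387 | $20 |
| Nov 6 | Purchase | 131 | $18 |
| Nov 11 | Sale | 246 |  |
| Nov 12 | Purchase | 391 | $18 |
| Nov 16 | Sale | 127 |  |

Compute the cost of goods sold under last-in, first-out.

Nov 11, 246 sold [LIFO — newest first]: 131 @ $18 + 115 @ $20 = $4,658
Nov 16, 127 sold [LIFO — newest first]: 127 @ $18 = $2,286
Total COGS = $4,658 + $2,286 = $6,944
Ending inventory: 272 @ $20 + 264 @ $18 = $10,192

COGS = $6,944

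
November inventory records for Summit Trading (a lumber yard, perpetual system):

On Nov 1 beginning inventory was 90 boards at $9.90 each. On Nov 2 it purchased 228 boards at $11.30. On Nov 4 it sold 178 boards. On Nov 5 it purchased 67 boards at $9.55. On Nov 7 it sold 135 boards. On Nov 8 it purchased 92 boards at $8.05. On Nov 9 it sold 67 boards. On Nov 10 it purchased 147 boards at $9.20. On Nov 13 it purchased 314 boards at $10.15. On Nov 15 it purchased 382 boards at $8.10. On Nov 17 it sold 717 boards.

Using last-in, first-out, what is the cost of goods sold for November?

COGS = $10,408.30

Nov 4, 178 sold [LIFO — newest first]: 178 @ $11.30 = $2,011.40
Nov 7, 135 sold [LIFO — newest first]: 67 @ $9.55 + 50 @ $11.30 + 18 @ $9.90 = $1,383.05
Nov 9, 67 sold [LIFO — newest first]: 67 @ $8.05 = $539.35
Nov 17, 717 sold [LIFO — newest first]: 382 @ $8.10 + 314 @ $10.15 + 21 @ $9.20 = $6,474.50
Total COGS = $2,011.40 + $1,383.05 + $539.35 + $6,474.50 = $10,408.30
Ending inventory: 72 @ $9.90 + 25 @ $8.05 + 126 @ $9.20 = $2,073.25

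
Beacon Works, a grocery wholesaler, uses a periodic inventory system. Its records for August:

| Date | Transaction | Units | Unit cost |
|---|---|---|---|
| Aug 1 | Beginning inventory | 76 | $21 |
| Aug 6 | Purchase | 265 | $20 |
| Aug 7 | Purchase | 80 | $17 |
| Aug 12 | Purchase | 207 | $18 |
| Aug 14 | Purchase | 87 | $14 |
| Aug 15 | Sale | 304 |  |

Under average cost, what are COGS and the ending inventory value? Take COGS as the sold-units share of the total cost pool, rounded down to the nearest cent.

COGS = $5,612.30; ending inventory = $7,587.70

Aug 15, sell 304: 304/715 × $13,200.00 → $5,612.30
Ending inventory (cost pool remaining) = $7,587.70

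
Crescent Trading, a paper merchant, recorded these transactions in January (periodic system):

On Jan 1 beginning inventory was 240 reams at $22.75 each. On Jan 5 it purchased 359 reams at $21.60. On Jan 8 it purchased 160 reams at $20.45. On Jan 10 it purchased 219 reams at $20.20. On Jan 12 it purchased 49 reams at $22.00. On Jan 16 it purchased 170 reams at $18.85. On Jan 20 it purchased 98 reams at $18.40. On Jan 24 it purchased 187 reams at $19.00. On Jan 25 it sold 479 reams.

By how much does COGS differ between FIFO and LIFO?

FIFO COGS: 240 @ $22.75 + 239 @ $21.60 = $10,622.40
LIFO COGS: 187 @ $19.00 + 98 @ $18.40 + 170 @ $18.85 + 24 @ $22.00 = $9,088.70
Difference = |$10,622.40 − $9,088.70| = $1,533.70

$1,533.70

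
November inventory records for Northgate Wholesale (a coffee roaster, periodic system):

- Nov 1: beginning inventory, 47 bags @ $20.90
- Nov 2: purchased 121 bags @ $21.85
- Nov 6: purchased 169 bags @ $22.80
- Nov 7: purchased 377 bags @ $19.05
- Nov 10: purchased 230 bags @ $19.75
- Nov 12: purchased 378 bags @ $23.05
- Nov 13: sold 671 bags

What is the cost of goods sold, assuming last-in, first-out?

COGS = $14,455.55

Nov 13, 671 sold [LIFO — newest first]: 378 @ $23.05 + 230 @ $19.75 + 63 @ $19.05 = $14,455.55
Ending inventory: 47 @ $20.90 + 121 @ $21.85 + 169 @ $22.80 + 314 @ $19.05 = $13,461.05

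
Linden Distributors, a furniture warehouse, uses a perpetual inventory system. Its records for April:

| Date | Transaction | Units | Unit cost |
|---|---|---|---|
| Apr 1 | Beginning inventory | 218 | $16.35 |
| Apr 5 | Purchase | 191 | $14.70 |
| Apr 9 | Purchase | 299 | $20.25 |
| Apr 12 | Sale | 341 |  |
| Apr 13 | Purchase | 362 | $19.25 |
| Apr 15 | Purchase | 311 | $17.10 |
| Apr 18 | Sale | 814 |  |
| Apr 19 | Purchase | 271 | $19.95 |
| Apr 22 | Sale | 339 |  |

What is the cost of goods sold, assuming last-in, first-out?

Apr 12, 341 sold [LIFO — newest first]: 299 @ $20.25 + 42 @ $14.70 = $6,672.15
Apr 18, 814 sold [LIFO — newest first]: 311 @ $17.10 + 362 @ $19.25 + 141 @ $14.70 = $14,359.30
Apr 22, 339 sold [LIFO — newest first]: 271 @ $19.95 + 8 @ $14.70 + 60 @ $16.35 = $6,505.05
Total COGS = $6,672.15 + $14,359.30 + $6,505.05 = $27,536.50
Ending inventory: 158 @ $16.35 = $2,583.30

COGS = $27,536.50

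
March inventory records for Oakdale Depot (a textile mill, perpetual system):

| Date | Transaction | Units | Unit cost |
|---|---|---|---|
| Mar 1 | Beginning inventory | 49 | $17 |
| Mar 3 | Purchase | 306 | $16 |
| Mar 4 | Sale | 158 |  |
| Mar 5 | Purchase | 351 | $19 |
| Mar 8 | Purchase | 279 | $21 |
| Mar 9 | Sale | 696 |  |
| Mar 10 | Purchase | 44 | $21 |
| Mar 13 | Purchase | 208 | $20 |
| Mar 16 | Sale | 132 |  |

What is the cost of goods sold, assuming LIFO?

Mar 4, 158 sold [LIFO — newest first]: 158 @ $16 = $2,528
Mar 9, 696 sold [LIFO — newest first]: 279 @ $21 + 351 @ $19 + 66 @ $16 = $13,584
Mar 16, 132 sold [LIFO — newest first]: 132 @ $20 = $2,640
Total COGS = $2,528 + $13,584 + $2,640 = $18,752
Ending inventory: 49 @ $17 + 82 @ $16 + 44 @ $21 + 76 @ $20 = $4,589

COGS = $18,752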